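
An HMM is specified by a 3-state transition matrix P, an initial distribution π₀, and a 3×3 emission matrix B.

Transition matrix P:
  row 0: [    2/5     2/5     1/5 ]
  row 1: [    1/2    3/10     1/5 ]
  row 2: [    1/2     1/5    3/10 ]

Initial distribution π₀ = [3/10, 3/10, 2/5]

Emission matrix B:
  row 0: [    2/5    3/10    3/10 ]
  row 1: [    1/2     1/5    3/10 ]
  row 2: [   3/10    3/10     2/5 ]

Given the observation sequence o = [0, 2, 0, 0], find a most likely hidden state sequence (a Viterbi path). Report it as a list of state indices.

t=0: δ = [1.200e-01, 1.500e-01, 1.200e-01]  (obs o_0=0)
t=1: δ = [2.250e-02, 1.440e-02, 1.440e-02]  ψ = [1, 0, 2]  (obs o_1=2)
t=2: δ = [3.600e-03, 4.500e-03, 1.350e-03]  ψ = [0, 0, 0]  (obs o_2=0)
t=3: δ = [9.000e-04, 7.200e-04, 2.700e-04]  ψ = [1, 0, 1]  (obs o_3=0)
backtrack: best end state = 0; path = [1, 0, 1, 0]

path = [1, 0, 1, 0]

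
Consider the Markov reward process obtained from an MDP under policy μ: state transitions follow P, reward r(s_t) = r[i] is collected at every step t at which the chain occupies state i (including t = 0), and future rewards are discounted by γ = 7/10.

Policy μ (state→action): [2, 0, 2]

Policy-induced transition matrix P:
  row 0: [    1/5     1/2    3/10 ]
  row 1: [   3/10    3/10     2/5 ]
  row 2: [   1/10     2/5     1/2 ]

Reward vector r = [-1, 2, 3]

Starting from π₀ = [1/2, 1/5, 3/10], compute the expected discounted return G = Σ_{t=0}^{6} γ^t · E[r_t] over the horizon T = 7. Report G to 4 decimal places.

G = 4.5448

t=0: π = [0.5000, 0.2000, 0.3000], E[r] = 0.8000, γ^t·E[r] = 0.800000, running G = 0.800000
t=1: π = [0.1900, 0.4300, 0.3800], E[r] = 1.8100, γ^t·E[r] = 1.267000, running G = 2.067000
t=2: π = [0.2050, 0.3760, 0.4190], E[r] = 1.8040, γ^t·E[r] = 0.883960, running G = 2.950960
t=3: π = [0.1957, 0.3829, 0.4214], E[r] = 1.8343, γ^t·E[r] = 0.629165, running G = 3.580125
t=4: π = [0.1962, 0.3813, 0.4226], E[r] = 1.8341, γ^t·E[r] = 0.440372, running G = 4.020497
t=5: π = [0.1959, 0.3815, 0.4226], E[r] = 1.8350, γ^t·E[r] = 0.308413, running G = 4.328910
t=6: π = [0.1959, 0.3814, 0.4227], E[r] = 1.8350, γ^t·E[r] = 0.215889, running G = 4.544799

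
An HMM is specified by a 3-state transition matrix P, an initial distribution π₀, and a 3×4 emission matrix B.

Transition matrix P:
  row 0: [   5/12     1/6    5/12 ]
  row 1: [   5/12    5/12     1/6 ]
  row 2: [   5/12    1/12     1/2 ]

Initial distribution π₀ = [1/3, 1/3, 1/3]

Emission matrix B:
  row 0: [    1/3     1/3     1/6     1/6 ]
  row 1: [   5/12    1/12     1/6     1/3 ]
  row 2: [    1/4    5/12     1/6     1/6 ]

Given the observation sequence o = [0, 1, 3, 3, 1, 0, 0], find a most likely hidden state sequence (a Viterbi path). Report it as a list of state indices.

path = [0, 2, 2, 2, 2, 0, 0]

t=0: δ = [1.111e-01, 1.389e-01, 8.333e-02]  (obs o_0=0)
t=1: δ = [1.929e-02, 4.823e-03, 1.929e-02]  ψ = [1, 1, 0]  (obs o_1=1)
t=2: δ = [1.340e-03, 1.072e-03, 1.608e-03]  ψ = [0, 0, 2]  (obs o_2=3)
t=3: δ = [1.116e-04, 1.488e-04, 1.340e-04]  ψ = [2, 1, 2]  (obs o_3=3)
t=4: δ = [2.067e-05, 5.168e-06, 2.791e-05]  ψ = [1, 1, 2]  (obs o_4=1)
t=5: δ = [3.876e-06, 1.436e-06, 3.489e-06]  ψ = [2, 0, 2]  (obs o_5=0)
t=6: δ = [5.384e-07, 2.692e-07, 4.361e-07]  ψ = [0, 0, 2]  (obs o_6=0)
backtrack: best end state = 0; path = [0, 2, 2, 2, 2, 0, 0]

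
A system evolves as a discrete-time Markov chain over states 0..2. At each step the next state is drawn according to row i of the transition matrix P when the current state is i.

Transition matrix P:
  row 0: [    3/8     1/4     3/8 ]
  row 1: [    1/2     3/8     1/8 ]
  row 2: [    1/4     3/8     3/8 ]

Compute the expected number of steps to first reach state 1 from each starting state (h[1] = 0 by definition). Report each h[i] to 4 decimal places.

h = [3.3684, 0.0000, 2.9474]

First-step conditioning: h[1] = 0; for i ≠ 1, h[i] = 1 + Σ_k P[i][k]·h[k].
  h[0] = 1 + 3/8·h[0] + 3/8·h[2]
  h[2] = 1 + 1/4·h[0] + 3/8·h[2]
Solving the 2×2 linear system over states ≠ 1 gives exactly h = [64/19, 0, 56/19] (h[1] = 0 is the target).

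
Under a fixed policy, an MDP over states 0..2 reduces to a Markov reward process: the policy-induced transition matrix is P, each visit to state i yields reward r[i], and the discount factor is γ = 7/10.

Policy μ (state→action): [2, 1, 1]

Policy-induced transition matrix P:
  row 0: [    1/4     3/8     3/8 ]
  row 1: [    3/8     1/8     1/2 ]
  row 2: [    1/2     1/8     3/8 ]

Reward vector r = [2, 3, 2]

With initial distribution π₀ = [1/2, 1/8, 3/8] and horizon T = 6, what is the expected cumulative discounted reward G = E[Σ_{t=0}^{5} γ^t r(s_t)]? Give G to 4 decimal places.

G = 6.4526

t=0: π = [0.5000, 0.1250, 0.3750], E[r] = 2.1250, γ^t·E[r] = 2.125000, running G = 2.125000
t=1: π = [0.3594, 0.2500, 0.3906], E[r] = 2.2500, γ^t·E[r] = 1.575000, running G = 3.700000
t=2: π = [0.3789, 0.2148, 0.4063], E[r] = 2.2148, γ^t·E[r] = 1.085273, running G = 4.785273
t=3: π = [0.3784, 0.2197, 0.4019], E[r] = 2.2197, γ^t·E[r] = 0.761366, running G = 5.546640
t=4: π = [0.3779, 0.2196, 0.4025], E[r] = 2.2196, γ^t·E[r] = 0.532927, running G = 6.079567
t=5: π = [0.3781, 0.2195, 0.4025], E[r] = 2.2195, γ^t·E[r] = 0.373028, running G = 6.452595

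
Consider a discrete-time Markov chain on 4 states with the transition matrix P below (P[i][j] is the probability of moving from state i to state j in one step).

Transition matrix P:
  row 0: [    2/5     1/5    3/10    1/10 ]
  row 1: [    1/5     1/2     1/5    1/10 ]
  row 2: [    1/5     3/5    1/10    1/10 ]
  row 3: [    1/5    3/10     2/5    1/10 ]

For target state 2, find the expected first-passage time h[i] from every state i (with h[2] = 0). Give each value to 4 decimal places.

h = [3.5714, 4.0816, 0.0000, 3.2653]

First-step conditioning: h[2] = 0; for i ≠ 2, h[i] = 1 + Σ_k P[i][k]·h[k].
  h[0] = 1 + 2/5·h[0] + 1/5·h[1] + 1/10·h[3]
  h[1] = 1 + 1/5·h[0] + 1/2·h[1] + 1/10·h[3]
  h[3] = 1 + 1/5·h[0] + 3/10·h[1] + 1/10·h[3]
Solving the 3×3 linear system over states ≠ 2 gives exactly h = [25/7, 200/49, 0, 160/49] (h[2] = 0 is the target).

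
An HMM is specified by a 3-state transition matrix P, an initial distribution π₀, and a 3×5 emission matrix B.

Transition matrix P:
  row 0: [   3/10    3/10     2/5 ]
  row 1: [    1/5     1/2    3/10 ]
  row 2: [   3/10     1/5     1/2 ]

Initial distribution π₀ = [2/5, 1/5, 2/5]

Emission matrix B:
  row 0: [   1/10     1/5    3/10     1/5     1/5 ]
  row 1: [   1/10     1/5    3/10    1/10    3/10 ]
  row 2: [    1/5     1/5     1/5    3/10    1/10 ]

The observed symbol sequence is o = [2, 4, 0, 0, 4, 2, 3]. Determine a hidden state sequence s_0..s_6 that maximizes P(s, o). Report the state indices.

path = [0, 1, 1, 1, 1, 1, 2]

t=0: δ = [1.200e-01, 6.000e-02, 8.000e-02]  (obs o_0=2)
t=1: δ = [7.200e-03, 1.080e-02, 4.800e-03]  ψ = [0, 0, 0]  (obs o_1=4)
t=2: δ = [2.160e-04, 5.400e-04, 6.480e-04]  ψ = [0, 1, 1]  (obs o_2=0)
t=3: δ = [1.944e-05, 2.700e-05, 6.480e-05]  ψ = [2, 1, 2]  (obs o_3=0)
t=4: δ = [3.888e-06, 4.050e-06, 3.240e-06]  ψ = [2, 1, 2]  (obs o_4=4)
t=5: δ = [3.499e-07, 6.075e-07, 3.240e-07]  ψ = [0, 1, 2]  (obs o_5=2)
t=6: δ = [2.430e-08, 3.037e-08, 5.467e-08]  ψ = [1, 1, 1]  (obs o_6=3)
backtrack: best end state = 2; path = [0, 1, 1, 1, 1, 1, 2]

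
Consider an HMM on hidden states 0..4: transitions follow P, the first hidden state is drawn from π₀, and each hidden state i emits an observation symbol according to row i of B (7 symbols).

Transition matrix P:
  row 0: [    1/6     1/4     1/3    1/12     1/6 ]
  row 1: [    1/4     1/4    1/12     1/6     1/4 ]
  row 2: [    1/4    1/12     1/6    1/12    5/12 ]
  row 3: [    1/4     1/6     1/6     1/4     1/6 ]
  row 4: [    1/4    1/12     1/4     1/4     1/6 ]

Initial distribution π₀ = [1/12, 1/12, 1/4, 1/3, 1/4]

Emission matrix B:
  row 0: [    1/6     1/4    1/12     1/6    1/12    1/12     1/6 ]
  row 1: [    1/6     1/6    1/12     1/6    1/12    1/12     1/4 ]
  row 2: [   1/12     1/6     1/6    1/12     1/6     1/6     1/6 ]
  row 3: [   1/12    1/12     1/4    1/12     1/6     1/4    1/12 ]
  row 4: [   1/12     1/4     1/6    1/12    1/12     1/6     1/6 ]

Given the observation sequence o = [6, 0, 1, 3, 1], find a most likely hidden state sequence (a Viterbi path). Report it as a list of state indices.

t=0: δ = [1.389e-02, 2.083e-02, 4.167e-02, 2.778e-02, 4.167e-02]  (obs o_0=6)
t=1: δ = [1.736e-03, 8.681e-04, 8.681e-04, 8.681e-04, 1.447e-03]  ψ = [2, 1, 4, 4, 2]  (obs o_1=0)
t=2: δ = [9.042e-05, 7.234e-05, 9.645e-05, 3.014e-05, 9.042e-05]  ψ = [4, 0, 0, 4, 2]  (obs o_2=1)
t=3: δ = [4.019e-06, 3.768e-06, 2.512e-06, 1.884e-06, 3.349e-06]  ψ = [2, 0, 0, 4, 2]  (obs o_3=3)
t=4: δ = [2.355e-07, 1.674e-07, 2.233e-07, 6.977e-08, 2.616e-07]  ψ = [1, 0, 0, 4, 2]  (obs o_4=1)
backtrack: best end state = 4; path = [2, 4, 0, 2, 4]

path = [2, 4, 0, 2, 4]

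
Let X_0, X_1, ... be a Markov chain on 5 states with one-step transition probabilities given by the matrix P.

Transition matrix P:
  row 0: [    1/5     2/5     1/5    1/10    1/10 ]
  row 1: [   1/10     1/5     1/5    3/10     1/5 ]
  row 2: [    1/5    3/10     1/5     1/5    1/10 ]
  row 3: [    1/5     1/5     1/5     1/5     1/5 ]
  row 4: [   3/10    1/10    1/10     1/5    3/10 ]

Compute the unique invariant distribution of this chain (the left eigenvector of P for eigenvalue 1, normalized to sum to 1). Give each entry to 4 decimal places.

π = [0.1941, 0.2390, 0.1820, 0.2045, 0.1804]

Balance equations π_j = Σ_i π_i·P[i][j]:
  π_0 = 1/5·π_0 + 1/10·π_1 + 1/5·π_2 + 1/5·π_3 + 3/10·π_4
  π_1 = 2/5·π_0 + 1/5·π_1 + 3/10·π_2 + 1/5·π_3 + 1/10·π_4
  π_2 = 1/5·π_0 + 1/5·π_1 + 1/5·π_2 + 1/5·π_3 + 1/10·π_4
  π_3 = 1/10·π_0 + 3/10·π_1 + 1/5·π_2 + 1/5·π_3 + 1/5·π_4
  normalize: π_0 + π_1 + π_2 + π_3 + π_4 = 1
Solving the linear system gives exactly π = [1784/9189, 244/1021, 1672/9189, 1879/9189, 1658/9189].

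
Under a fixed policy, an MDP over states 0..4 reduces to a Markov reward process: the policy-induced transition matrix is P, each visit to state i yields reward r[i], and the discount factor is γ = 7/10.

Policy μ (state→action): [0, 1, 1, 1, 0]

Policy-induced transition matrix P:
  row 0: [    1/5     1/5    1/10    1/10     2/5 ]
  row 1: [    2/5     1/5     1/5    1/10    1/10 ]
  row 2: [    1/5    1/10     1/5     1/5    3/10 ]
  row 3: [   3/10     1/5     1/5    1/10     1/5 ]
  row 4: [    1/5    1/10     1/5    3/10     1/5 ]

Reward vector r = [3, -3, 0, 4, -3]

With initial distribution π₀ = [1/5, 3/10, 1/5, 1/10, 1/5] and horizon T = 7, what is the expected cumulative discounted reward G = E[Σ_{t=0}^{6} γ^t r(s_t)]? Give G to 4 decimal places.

t=0: π = [0.2000, 0.3000, 0.2000, 0.1000, 0.2000], E[r] = -0.5000, γ^t·E[r] = -0.500000, running G = -0.500000
t=1: π = [0.2700, 0.1600, 0.1800, 0.1600, 0.2300], E[r] = 0.2800, γ^t·E[r] = 0.196000, running G = -0.304000
t=2: π = [0.2480, 0.1590, 0.1730, 0.1640, 0.2560], E[r] = 0.1550, γ^t·E[r] = 0.075950, running G = -0.228050
t=3: π = [0.2482, 0.1571, 0.1752, 0.1685, 0.2510], E[r] = 0.1943, γ^t·E[r] = 0.066645, running G = -0.161405
t=4: π = [0.2483, 0.1574, 0.1752, 0.1677, 0.2515], E[r] = 0.1892, γ^t·E[r] = 0.045427, running G = -0.115978
t=5: π = [0.2482, 0.1573, 0.1752, 0.1678, 0.2514], E[r] = 0.1897, γ^t·E[r] = 0.031877, running G = -0.084102
t=6: π = [0.2482, 0.1573, 0.1752, 0.1678, 0.2514], E[r] = 0.1896, γ^t·E[r] = 0.022311, running G = -0.061790

G = -0.0618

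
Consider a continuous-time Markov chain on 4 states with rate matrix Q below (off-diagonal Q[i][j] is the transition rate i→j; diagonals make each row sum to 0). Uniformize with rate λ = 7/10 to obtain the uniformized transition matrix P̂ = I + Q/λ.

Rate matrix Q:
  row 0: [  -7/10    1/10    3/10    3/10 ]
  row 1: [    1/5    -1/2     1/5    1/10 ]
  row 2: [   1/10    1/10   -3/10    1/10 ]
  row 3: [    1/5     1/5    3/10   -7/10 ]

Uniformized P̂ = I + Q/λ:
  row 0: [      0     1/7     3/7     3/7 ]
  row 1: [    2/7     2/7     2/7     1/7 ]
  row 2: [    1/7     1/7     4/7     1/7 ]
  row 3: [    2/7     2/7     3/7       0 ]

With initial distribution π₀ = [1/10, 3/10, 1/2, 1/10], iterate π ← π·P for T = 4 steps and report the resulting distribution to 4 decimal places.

t=0: π = [0.1000, 0.3000, 0.5000, 0.1000]
t=1: π = [0.1857, 0.2000, 0.4571, 0.1571]
t=2: π = [0.1673, 0.1939, 0.4653, 0.1735]
t=3: π = [0.1714, 0.1953, 0.4673, 0.1659]
t=4: π = [0.1700, 0.1945, 0.4674, 0.1681]

π = [0.1700, 0.1945, 0.4674, 0.1681]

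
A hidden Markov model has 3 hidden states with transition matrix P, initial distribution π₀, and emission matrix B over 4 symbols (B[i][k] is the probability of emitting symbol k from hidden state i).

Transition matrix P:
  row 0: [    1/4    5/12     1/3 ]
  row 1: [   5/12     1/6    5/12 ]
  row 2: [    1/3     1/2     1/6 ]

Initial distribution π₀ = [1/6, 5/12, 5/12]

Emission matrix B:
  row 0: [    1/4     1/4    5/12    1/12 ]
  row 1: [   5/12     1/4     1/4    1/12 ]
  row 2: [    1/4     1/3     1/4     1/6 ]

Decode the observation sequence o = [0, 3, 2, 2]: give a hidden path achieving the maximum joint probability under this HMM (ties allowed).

path = [1, 2, 1, 0]

t=0: δ = [4.167e-02, 1.736e-01, 1.042e-01]  (obs o_0=0)
t=1: δ = [6.028e-03, 4.340e-03, 1.206e-02]  ψ = [1, 2, 1]  (obs o_1=3)
t=2: δ = [1.674e-03, 1.507e-03, 5.023e-04]  ψ = [2, 2, 0]  (obs o_2=2)
t=3: δ = [2.616e-04, 1.744e-04, 1.570e-04]  ψ = [1, 0, 1]  (obs o_3=2)
backtrack: best end state = 0; path = [1, 2, 1, 0]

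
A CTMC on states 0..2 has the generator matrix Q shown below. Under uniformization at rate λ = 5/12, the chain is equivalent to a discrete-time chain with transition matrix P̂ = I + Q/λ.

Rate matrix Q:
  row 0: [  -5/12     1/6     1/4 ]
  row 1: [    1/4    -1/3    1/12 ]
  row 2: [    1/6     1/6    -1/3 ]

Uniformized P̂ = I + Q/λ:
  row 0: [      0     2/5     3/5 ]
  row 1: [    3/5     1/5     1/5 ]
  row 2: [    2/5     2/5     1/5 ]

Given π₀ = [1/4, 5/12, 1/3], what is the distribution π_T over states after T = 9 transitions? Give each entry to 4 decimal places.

π = [0.3334, 0.3333, 0.3333]

t=0: π = [0.2500, 0.4167, 0.3333]
t=1: π = [0.3833, 0.3167, 0.3000]
t=2: π = [0.3100, 0.3367, 0.3533]
t=3: π = [0.3433, 0.3327, 0.3240]
t=4: π = [0.3292, 0.3335, 0.3373]
t=5: π = [0.3350, 0.3333, 0.3317]
t=6: π = [0.3327, 0.3333, 0.3340]
t=7: π = [0.3336, 0.3333, 0.3331]
t=8: π = [0.3332, 0.3333, 0.3334]
t=9: π = [0.3334, 0.3333, 0.3333]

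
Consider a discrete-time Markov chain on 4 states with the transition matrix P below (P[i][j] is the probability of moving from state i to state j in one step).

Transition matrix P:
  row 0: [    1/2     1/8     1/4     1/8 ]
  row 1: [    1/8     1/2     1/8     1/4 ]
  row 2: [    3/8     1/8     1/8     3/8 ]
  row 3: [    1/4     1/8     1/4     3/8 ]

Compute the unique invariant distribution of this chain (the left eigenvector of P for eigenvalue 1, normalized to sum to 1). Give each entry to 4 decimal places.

Balance equations π_j = Σ_i π_i·P[i][j]:
  π_0 = 1/2·π_0 + 1/8·π_1 + 3/8·π_2 + 1/4·π_3
  π_1 = 1/8·π_0 + 1/2·π_1 + 1/8·π_2 + 1/8·π_3
  π_2 = 1/4·π_0 + 1/8·π_1 + 1/8·π_2 + 1/4·π_3
  normalize: π_0 + π_1 + π_2 + π_3 = 1
Solving the linear system gives exactly π = [1/3, 1/5, 1/5, 4/15].

π = [0.3333, 0.2000, 0.2000, 0.2667]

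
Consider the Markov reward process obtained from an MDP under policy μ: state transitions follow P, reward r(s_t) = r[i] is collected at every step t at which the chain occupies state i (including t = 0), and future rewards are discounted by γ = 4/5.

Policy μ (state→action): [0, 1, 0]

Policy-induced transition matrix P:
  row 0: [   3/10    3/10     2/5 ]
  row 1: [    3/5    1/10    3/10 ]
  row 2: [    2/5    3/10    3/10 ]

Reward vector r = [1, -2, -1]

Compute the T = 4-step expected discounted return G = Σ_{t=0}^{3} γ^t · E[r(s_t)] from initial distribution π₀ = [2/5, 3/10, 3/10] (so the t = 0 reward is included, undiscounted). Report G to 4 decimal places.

t=0: π = [0.4000, 0.3000, 0.3000], E[r] = -0.5000, γ^t·E[r] = -0.500000, running G = -0.500000
t=1: π = [0.4200, 0.2400, 0.3400], E[r] = -0.4000, γ^t·E[r] = -0.320000, running G = -0.820000
t=2: π = [0.4060, 0.2520, 0.3420], E[r] = -0.4400, γ^t·E[r] = -0.281600, running G = -1.101600
t=3: π = [0.4098, 0.2496, 0.3406], E[r] = -0.4300, γ^t·E[r] = -0.220160, running G = -1.321760

G = -1.3218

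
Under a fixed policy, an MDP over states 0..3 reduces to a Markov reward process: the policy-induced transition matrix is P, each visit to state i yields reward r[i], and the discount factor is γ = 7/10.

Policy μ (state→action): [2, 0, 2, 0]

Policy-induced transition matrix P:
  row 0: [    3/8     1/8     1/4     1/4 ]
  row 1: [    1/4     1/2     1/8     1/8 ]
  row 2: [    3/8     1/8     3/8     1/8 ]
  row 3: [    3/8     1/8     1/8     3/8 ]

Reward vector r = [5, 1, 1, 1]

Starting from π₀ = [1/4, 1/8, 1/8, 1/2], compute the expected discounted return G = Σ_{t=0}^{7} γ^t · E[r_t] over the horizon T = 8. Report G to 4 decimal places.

G = 7.1744

t=0: π = [0.2500, 0.1250, 0.1250, 0.5000], E[r] = 2.0000, γ^t·E[r] = 2.000000, running G = 2.000000
t=1: π = [0.3594, 0.1719, 0.1875, 0.2813], E[r] = 2.4375, γ^t·E[r] = 1.706250, running G = 3.706250
t=2: π = [0.3535, 0.1895, 0.2168, 0.2402], E[r] = 2.4141, γ^t·E[r] = 1.182891, running G = 4.889141
t=3: π = [0.3513, 0.1960, 0.2234, 0.2292], E[r] = 2.4053, γ^t·E[r] = 0.825009, running G = 5.714149
t=4: π = [0.3505, 0.1985, 0.2248, 0.2262], E[r] = 2.4020, γ^t·E[r] = 0.576715, running G = 6.290864
t=5: π = [0.3502, 0.1994, 0.2250, 0.2254], E[r] = 2.4007, γ^t·E[r] = 0.403493, running G = 6.694357
t=6: π = [0.3501, 0.1998, 0.2250, 0.2251], E[r] = 2.4003, γ^t·E[r] = 0.282390, running G = 6.976747
t=7: π = [0.3500, 0.1999, 0.2250, 0.2250], E[r] = 2.4001, γ^t·E[r] = 0.197659, running G = 7.174406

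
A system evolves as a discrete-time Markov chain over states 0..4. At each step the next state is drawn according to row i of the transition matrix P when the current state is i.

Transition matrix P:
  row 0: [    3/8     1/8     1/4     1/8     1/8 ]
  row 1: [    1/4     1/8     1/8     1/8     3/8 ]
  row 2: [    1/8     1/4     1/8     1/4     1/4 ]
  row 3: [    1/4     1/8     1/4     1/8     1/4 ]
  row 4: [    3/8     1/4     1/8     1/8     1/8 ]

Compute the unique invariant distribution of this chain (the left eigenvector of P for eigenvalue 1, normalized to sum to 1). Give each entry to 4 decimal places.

π = [0.2899, 0.1736, 0.1797, 0.1475, 0.2093]

Balance equations π_j = Σ_i π_i·P[i][j]:
  π_0 = 3/8·π_0 + 1/4·π_1 + 1/8·π_2 + 1/4·π_3 + 3/8·π_4
  π_1 = 1/8·π_0 + 1/8·π_1 + 1/4·π_2 + 1/8·π_3 + 1/4·π_4
  π_2 = 1/4·π_0 + 1/8·π_1 + 1/8·π_2 + 1/4·π_3 + 1/8·π_4
  π_3 = 1/8·π_0 + 1/8·π_1 + 1/4·π_2 + 1/8·π_3 + 1/8·π_4
  normalize: π_0 + π_1 + π_2 + π_3 + π_4 = 1
Solving the linear system gives exactly π = [1341/4625, 803/4625, 831/4625, 682/4625, 968/4625].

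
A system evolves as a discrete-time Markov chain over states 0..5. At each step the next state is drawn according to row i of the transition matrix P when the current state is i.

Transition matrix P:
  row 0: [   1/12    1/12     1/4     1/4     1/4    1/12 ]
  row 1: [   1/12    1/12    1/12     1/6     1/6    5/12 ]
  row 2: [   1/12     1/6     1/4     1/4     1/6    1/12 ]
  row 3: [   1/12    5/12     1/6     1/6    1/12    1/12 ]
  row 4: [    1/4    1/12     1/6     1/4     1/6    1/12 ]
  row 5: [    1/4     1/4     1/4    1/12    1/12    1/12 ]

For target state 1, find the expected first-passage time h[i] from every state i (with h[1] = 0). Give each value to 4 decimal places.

h = [5.3184, 0.0000, 4.8723, 3.7110, 5.3527, 4.6942]

First-step conditioning: h[1] = 0; for i ≠ 1, h[i] = 1 + Σ_k P[i][k]·h[k].
  h[0] = 1 + 1/12·h[0] + 1/4·h[2] + 1/4·h[3] + 1/4·h[4] + 1/12·h[5]
  h[2] = 1 + 1/12·h[0] + 1/4·h[2] + 1/4·h[3] + 1/6·h[4] + 1/12·h[5]
  h[3] = 1 + 1/12·h[0] + 1/6·h[2] + 1/6·h[3] + 1/12·h[4] + 1/12·h[5]
  h[4] = 1 + 1/4·h[0] + 1/6·h[2] + 1/4·h[3] + 1/6·h[4] + 1/12·h[5]
  h[5] = 1 + 1/4·h[0] + 1/4·h[2] + 1/12·h[3] + 1/12·h[4] + 1/12·h[5]
Solving the 5×5 linear system over states ≠ 1 gives exactly h = [16120/3031, 0, 14768/3031, 11248/3031, 16224/3031, 14228/3031] (h[1] = 0 is the target).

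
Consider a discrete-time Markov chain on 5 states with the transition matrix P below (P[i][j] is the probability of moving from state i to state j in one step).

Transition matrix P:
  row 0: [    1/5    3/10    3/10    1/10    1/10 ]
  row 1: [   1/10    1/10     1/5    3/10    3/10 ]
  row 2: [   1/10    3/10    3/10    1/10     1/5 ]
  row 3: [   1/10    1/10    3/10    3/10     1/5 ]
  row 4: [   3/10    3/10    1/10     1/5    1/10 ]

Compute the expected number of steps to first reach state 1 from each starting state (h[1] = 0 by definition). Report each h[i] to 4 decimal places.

h = [3.6837, 0.0000, 3.6929, 4.6161, 3.7751]

First-step conditioning: h[1] = 0; for i ≠ 1, h[i] = 1 + Σ_k P[i][k]·h[k].
  h[0] = 1 + 1/5·h[0] + 3/10·h[2] + 1/10·h[3] + 1/10·h[4]
  h[2] = 1 + 1/10·h[0] + 3/10·h[2] + 1/10·h[3] + 1/5·h[4]
  h[3] = 1 + 1/10·h[0] + 3/10·h[2] + 3/10·h[3] + 1/5·h[4]
  h[4] = 1 + 3/10·h[0] + 1/10·h[2] + 1/5·h[3] + 1/10·h[4]
Solving the 4×4 linear system over states ≠ 1 gives exactly h = [2015/547, 0, 2020/547, 2525/547, 2065/547] (h[1] = 0 is the target).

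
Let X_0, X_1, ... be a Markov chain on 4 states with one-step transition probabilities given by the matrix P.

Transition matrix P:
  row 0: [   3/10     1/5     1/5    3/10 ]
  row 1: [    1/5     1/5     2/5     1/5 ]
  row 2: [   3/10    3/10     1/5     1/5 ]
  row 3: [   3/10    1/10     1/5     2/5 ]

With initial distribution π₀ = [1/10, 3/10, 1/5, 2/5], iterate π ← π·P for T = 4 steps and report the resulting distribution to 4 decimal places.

t=0: π = [0.1000, 0.3000, 0.2000, 0.4000]
t=1: π = [0.2700, 0.1800, 0.2600, 0.2900]
t=2: π = [0.2820, 0.1970, 0.2360, 0.2850]
t=3: π = [0.2803, 0.1951, 0.2394, 0.2852]
t=4: π = [0.2805, 0.1954, 0.2390, 0.2851]

π = [0.2805, 0.1954, 0.2390, 0.2851]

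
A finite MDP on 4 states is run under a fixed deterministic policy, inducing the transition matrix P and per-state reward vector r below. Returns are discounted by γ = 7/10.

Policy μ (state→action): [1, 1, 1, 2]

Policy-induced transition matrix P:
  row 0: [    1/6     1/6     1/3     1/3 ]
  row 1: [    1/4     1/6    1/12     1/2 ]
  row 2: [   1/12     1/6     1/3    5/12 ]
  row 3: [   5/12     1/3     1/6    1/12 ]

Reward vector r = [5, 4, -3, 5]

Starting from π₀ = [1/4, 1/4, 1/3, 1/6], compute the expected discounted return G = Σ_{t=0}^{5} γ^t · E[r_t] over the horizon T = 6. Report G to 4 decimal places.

G = 7.7728

t=0: π = [0.2500, 0.2500, 0.3333, 0.1667], E[r] = 2.0833, γ^t·E[r] = 2.083333, running G = 2.083333
t=1: π = [0.2014, 0.1944, 0.2431, 0.3611], E[r] = 2.8611, γ^t·E[r] = 2.002778, running G = 4.086111
t=2: π = [0.2529, 0.2269, 0.2245, 0.2957], E[r] = 2.9769, γ^t·E[r] = 1.458657, running G = 5.544769
t=3: π = [0.2408, 0.2160, 0.2273, 0.3159], E[r] = 2.9654, γ^t·E[r] = 1.017123, running G = 6.561892
t=4: π = [0.2447, 0.2193, 0.2267, 0.3093], E[r] = 2.9672, γ^t·E[r] = 0.712413, running G = 7.274305
t=5: π = [0.2434, 0.2182, 0.2270, 0.3115], E[r] = 2.9661, γ^t·E[r] = 0.498520, running G = 7.772825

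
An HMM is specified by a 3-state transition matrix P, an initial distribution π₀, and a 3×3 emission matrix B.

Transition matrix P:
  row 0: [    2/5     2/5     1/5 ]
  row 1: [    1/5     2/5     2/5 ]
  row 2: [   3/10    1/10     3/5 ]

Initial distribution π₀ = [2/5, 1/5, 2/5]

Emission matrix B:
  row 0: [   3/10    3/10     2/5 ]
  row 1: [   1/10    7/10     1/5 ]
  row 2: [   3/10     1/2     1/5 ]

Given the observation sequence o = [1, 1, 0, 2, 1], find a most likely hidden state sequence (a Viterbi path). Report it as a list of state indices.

t=0: δ = [1.200e-01, 1.400e-01, 2.000e-01]  (obs o_0=1)
t=1: δ = [1.800e-02, 3.920e-02, 6.000e-02]  ψ = [2, 1, 2]  (obs o_1=1)
t=2: δ = [5.400e-03, 1.568e-03, 1.080e-02]  ψ = [2, 1, 2]  (obs o_2=0)
t=3: δ = [1.296e-03, 4.320e-04, 1.296e-03]  ψ = [2, 0, 2]  (obs o_3=2)
t=4: δ = [1.555e-04, 3.629e-04, 3.888e-04]  ψ = [0, 0, 2]  (obs o_4=1)
backtrack: best end state = 2; path = [2, 2, 2, 2, 2]

path = [2, 2, 2, 2, 2]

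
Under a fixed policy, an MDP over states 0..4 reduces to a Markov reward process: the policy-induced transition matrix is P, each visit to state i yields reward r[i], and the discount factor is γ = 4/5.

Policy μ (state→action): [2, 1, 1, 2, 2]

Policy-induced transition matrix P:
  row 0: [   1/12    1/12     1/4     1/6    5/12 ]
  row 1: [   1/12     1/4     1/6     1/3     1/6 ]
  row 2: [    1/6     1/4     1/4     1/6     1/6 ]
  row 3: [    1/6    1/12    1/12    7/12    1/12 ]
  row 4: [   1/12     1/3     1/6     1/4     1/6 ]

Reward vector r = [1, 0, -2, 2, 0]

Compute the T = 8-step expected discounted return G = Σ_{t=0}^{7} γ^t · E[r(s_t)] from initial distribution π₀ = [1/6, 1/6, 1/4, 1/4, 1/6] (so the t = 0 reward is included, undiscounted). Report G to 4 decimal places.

G = 1.6885

t=0: π = [0.1667, 0.1667, 0.2500, 0.2500, 0.1667], E[r] = 0.1667, γ^t·E[r] = 0.166667, running G = 0.166667
t=1: π = [0.1250, 0.1944, 0.1806, 0.3125, 0.1875], E[r] = 0.3889, γ^t·E[r] = 0.311111, running G = 0.477778
t=2: π = [0.1244, 0.1927, 0.1661, 0.3449, 0.1719], E[r] = 0.4821, γ^t·E[r] = 0.308519, running G = 0.786296
t=3: π = [0.1259, 0.1861, 0.1621, 0.3568, 0.1690], E[r] = 0.5153, γ^t·E[r] = 0.263827, running G = 1.050123
t=4: π = [0.1266, 0.1836, 0.1609, 0.3604, 0.1684], E[r] = 0.5256, γ^t·E[r] = 0.215284, running G = 1.265407
t=5: π = [0.1268, 0.1829, 0.1606, 0.3615, 0.1683], E[r] = 0.5286, γ^t·E[r] = 0.173207, running G = 1.438614
t=6: π = [0.1268, 0.1826, 0.1605, 0.3618, 0.1682], E[r] = 0.5294, γ^t·E[r] = 0.138788, running G = 1.577403
t=7: π = [0.1269, 0.1826, 0.1605, 0.3619, 0.1682], E[r] = 0.5297, γ^t·E[r] = 0.111081, running G = 1.688484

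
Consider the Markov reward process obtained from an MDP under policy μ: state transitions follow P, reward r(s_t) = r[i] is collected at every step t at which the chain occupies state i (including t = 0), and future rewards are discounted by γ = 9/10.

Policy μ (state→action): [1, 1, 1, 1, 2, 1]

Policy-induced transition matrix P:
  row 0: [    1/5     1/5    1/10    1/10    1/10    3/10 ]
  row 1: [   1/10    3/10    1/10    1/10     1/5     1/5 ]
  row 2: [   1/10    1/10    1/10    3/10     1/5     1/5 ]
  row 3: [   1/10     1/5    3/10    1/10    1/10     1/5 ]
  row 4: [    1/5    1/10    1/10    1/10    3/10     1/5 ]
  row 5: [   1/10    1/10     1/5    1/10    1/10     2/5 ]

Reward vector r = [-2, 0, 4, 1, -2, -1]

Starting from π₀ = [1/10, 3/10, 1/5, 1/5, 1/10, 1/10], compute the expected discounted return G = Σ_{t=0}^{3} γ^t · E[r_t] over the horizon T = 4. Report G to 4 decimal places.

t=0: π = [0.1000, 0.3000, 0.2000, 0.2000, 0.1000, 0.1000], E[r] = 0.5000, γ^t·E[r] = 0.500000, running G = 0.500000
t=1: π = [0.1200, 0.1900, 0.1500, 0.1400, 0.1700, 0.2300], E[r] = -0.0700, γ^t·E[r] = -0.063000, running G = 0.437000
t=2: π = [0.1290, 0.1640, 0.1510, 0.1300, 0.1680, 0.2580], E[r] = -0.1180, γ^t·E[r] = -0.095580, running G = 0.341420
t=3: π = [0.1297, 0.1587, 0.1518, 0.1302, 0.1651, 0.2645], E[r] = -0.1167, γ^t·E[r] = -0.085074, running G = 0.256346

G = 0.2563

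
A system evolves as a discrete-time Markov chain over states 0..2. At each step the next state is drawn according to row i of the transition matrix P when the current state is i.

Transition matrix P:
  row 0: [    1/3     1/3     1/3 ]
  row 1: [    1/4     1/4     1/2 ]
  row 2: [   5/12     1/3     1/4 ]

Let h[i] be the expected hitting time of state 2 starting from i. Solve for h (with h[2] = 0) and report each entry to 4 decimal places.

First-step conditioning: h[2] = 0; for i ≠ 2, h[i] = 1 + Σ_k P[i][k]·h[k].
  h[0] = 1 + 1/3·h[0] + 1/3·h[1]
  h[1] = 1 + 1/4·h[0] + 1/4·h[1]
Solving the 2×2 linear system over states ≠ 2 gives exactly h = [13/5, 11/5, 0] (h[2] = 0 is the target).

h = [2.6000, 2.2000, 0.0000]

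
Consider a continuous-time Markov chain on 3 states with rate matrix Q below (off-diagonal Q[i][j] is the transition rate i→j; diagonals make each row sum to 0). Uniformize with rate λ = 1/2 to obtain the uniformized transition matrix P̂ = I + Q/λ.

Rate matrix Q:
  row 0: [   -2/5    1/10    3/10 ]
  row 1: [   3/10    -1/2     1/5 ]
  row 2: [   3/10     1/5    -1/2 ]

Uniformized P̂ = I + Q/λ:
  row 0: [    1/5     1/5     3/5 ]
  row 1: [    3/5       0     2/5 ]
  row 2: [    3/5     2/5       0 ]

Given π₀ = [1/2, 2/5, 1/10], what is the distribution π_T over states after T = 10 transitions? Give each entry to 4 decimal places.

t=0: π = [0.5000, 0.4000, 0.1000]
t=1: π = [0.4000, 0.1400, 0.4600]
t=2: π = [0.4400, 0.2640, 0.2960]
t=3: π = [0.4240, 0.2064, 0.3696]
t=4: π = [0.4304, 0.2326, 0.3370]
t=5: π = [0.4278, 0.2209, 0.3513]
t=6: π = [0.4289, 0.2261, 0.3450]
t=7: π = [0.4285, 0.2238, 0.3478]
t=8: π = [0.4286, 0.2248, 0.3466]
t=9: π = [0.4286, 0.2244, 0.3471]
t=10: π = [0.4286, 0.2245, 0.3469]

π = [0.4286, 0.2245, 0.3469]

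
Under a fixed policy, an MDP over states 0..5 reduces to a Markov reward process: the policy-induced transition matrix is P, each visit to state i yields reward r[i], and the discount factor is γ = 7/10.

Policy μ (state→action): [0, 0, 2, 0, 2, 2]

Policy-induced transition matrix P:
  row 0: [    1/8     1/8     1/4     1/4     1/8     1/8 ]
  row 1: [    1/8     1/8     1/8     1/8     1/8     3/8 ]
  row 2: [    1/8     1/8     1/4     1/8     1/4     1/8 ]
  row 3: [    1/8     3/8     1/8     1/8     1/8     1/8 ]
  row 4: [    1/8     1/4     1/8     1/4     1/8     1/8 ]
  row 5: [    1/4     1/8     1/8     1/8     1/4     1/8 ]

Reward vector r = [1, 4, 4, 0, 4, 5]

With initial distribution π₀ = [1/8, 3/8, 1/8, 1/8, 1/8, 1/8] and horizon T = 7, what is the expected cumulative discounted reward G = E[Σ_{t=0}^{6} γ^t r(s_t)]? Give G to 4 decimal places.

G = 9.6417

t=0: π = [0.1250, 0.3750, 0.1250, 0.1250, 0.1250, 0.1250], E[r] = 3.2500, γ^t·E[r] = 3.250000, running G = 3.250000
t=1: π = [0.1406, 0.1719, 0.1563, 0.1563, 0.1563, 0.2188], E[r] = 3.1719, γ^t·E[r] = 2.220313, running G = 5.470313
t=2: π = [0.1523, 0.1836, 0.1621, 0.1621, 0.1719, 0.1680], E[r] = 3.0625, γ^t·E[r] = 1.500625, running G = 6.970938
t=3: π = [0.1460, 0.1870, 0.1643, 0.1655, 0.1663, 0.1709], E[r] = 3.0708, γ^t·E[r] = 1.053285, running G = 8.024222
t=4: π = [0.1464, 0.1872, 0.1638, 0.1640, 0.1669, 0.1718], E[r] = 3.0765, γ^t·E[r] = 0.738677, running G = 8.762899
t=5: π = [0.1465, 0.1869, 0.1638, 0.1642, 0.1669, 0.1718], E[r] = 3.0758, γ^t·E[r] = 0.516942, running G = 9.279841
t=6: π = [0.1465, 0.1869, 0.1638, 0.1642, 0.1669, 0.1717], E[r] = 3.0756, γ^t·E[r] = 0.361840, running G = 9.641681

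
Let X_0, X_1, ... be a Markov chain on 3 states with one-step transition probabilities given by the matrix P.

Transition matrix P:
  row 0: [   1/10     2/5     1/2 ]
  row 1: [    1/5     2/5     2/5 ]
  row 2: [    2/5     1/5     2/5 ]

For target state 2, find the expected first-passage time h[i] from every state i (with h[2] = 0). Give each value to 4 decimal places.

h = [2.1739, 2.3913, 0.0000]

First-step conditioning: h[2] = 0; for i ≠ 2, h[i] = 1 + Σ_k P[i][k]·h[k].
  h[0] = 1 + 1/10·h[0] + 2/5·h[1]
  h[1] = 1 + 1/5·h[0] + 2/5·h[1]
Solving the 2×2 linear system over states ≠ 2 gives exactly h = [50/23, 55/23, 0] (h[2] = 0 is the target).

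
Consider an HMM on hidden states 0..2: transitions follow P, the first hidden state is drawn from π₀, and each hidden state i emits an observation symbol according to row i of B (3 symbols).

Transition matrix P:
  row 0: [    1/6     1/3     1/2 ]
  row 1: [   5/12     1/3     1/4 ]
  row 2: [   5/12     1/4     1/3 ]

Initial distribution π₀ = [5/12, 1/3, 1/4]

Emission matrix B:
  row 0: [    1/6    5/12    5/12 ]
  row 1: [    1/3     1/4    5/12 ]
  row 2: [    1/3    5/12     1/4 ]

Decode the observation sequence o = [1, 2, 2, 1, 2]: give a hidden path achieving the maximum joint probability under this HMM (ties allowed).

t=0: δ = [1.736e-01, 8.333e-02, 1.042e-01]  (obs o_0=1)
t=1: δ = [1.808e-02, 2.411e-02, 2.170e-02]  ψ = [2, 0, 0]  (obs o_1=2)
t=2: δ = [4.186e-03, 3.349e-03, 2.261e-03]  ψ = [1, 1, 0]  (obs o_2=2)
t=3: δ = [5.814e-04, 3.489e-04, 8.721e-04]  ψ = [1, 0, 0]  (obs o_3=1)
t=4: δ = [1.514e-04, 9.085e-05, 7.268e-05]  ψ = [2, 2, 0]  (obs o_4=2)
backtrack: best end state = 0; path = [0, 1, 0, 2, 0]

path = [0, 1, 0, 2, 0]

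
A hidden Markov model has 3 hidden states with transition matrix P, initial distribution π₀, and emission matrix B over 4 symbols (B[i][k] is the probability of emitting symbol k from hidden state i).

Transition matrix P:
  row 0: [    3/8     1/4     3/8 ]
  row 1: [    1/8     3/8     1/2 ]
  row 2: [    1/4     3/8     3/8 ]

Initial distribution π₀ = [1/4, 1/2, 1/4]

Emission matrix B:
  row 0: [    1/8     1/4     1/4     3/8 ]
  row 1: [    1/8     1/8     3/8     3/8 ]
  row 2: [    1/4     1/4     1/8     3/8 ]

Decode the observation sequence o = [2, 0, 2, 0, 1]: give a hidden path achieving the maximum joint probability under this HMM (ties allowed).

path = [1, 2, 1, 2, 2]

t=0: δ = [6.250e-02, 1.875e-01, 3.125e-02]  (obs o_0=2)
t=1: δ = [2.930e-03, 8.789e-03, 2.344e-02]  ψ = [0, 1, 1]  (obs o_1=0)
t=2: δ = [1.465e-03, 3.296e-03, 1.099e-03]  ψ = [2, 2, 2]  (obs o_2=2)
t=3: δ = [6.866e-05, 1.545e-04, 4.120e-04]  ψ = [0, 1, 1]  (obs o_3=0)
t=4: δ = [2.575e-05, 1.931e-05, 3.862e-05]  ψ = [2, 2, 2]  (obs o_4=1)
backtrack: best end state = 2; path = [1, 2, 1, 2, 2]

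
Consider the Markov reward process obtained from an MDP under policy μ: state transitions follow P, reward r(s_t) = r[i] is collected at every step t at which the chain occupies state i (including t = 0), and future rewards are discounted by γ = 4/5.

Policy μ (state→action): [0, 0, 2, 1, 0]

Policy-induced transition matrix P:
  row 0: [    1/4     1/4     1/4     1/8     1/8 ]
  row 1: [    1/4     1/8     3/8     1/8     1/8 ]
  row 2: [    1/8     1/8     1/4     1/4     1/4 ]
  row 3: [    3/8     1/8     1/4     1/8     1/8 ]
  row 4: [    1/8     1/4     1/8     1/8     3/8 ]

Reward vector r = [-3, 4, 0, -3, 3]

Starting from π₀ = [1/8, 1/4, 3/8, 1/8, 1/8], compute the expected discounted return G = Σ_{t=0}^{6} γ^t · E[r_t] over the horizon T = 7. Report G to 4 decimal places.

t=0: π = [0.1250, 0.2500, 0.3750, 0.1250, 0.1250], E[r] = 0.6250, γ^t·E[r] = 0.625000, running G = 0.625000
t=1: π = [0.2031, 0.1563, 0.2656, 0.1719, 0.2031], E[r] = 0.1094, γ^t·E[r] = 0.087500, running G = 0.712500
t=2: π = [0.2129, 0.1758, 0.2441, 0.1582, 0.2090], E[r] = 0.2168, γ^t·E[r] = 0.138750, running G = 0.851250
t=3: π = [0.2131, 0.1777, 0.2458, 0.1555, 0.2078], E[r] = 0.2283, γ^t·E[r] = 0.116875, running G = 0.968125
t=4: π = [0.2127, 0.1776, 0.2462, 0.1557, 0.2077], E[r] = 0.2281, γ^t·E[r] = 0.093413, running G = 1.061538
t=5: π = [0.2127, 0.1776, 0.2462, 0.1558, 0.2077], E[r] = 0.2278, γ^t·E[r] = 0.074639, running G = 1.136176
t=6: π = [0.2127, 0.1776, 0.2462, 0.1558, 0.2077], E[r] = 0.2278, γ^t·E[r] = 0.059716, running G = 1.195892

G = 1.1959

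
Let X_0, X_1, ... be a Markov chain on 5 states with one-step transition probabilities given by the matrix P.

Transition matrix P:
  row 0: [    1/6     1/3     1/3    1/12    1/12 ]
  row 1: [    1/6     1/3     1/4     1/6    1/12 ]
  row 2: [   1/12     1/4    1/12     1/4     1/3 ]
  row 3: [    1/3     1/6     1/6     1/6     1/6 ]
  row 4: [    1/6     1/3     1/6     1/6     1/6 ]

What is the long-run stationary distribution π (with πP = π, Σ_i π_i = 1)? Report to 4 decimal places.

π = [0.1779, 0.2883, 0.2034, 0.1688, 0.1617]

Balance equations π_j = Σ_i π_i·P[i][j]:
  π_0 = 1/6·π_0 + 1/6·π_1 + 1/12·π_2 + 1/3·π_3 + 1/6·π_4
  π_1 = 1/3·π_0 + 1/3·π_1 + 1/4·π_2 + 1/6·π_3 + 1/3·π_4
  π_2 = 1/3·π_0 + 1/4·π_1 + 1/12·π_2 + 1/6·π_3 + 1/6·π_4
  π_3 = 1/12·π_0 + 1/6·π_1 + 1/4·π_2 + 1/6·π_3 + 1/6·π_4
  normalize: π_0 + π_1 + π_2 + π_3 + π_4 = 1
Solving the linear system gives exactly π = [1031/5797, 1671/5797, 1179/5797, 1957/11594, 1875/11594].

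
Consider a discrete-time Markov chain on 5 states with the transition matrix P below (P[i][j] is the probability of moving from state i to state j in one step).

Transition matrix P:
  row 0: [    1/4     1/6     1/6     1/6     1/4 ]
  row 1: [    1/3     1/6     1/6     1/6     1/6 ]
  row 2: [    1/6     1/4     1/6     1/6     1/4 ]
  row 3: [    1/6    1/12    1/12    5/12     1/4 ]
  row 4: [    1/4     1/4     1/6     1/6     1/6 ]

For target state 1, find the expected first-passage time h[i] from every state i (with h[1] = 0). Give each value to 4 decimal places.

First-step conditioning: h[1] = 0; for i ≠ 1, h[i] = 1 + Σ_k P[i][k]·h[k].
  h[0] = 1 + 1/4·h[0] + 1/6·h[2] + 1/6·h[3] + 1/4·h[4]
  h[2] = 1 + 1/6·h[0] + 1/6·h[2] + 1/6·h[3] + 1/4·h[4]
  h[3] = 1 + 1/6·h[0] + 1/12·h[2] + 5/12·h[3] + 1/4·h[4]
  h[4] = 1 + 1/4·h[0] + 1/6·h[2] + 1/6·h[3] + 1/6·h[4]
Solving the 4×4 linear system over states ≠ 1 gives exactly h = [4212/757, 0, 3861/757, 4719/757, 3888/757] (h[1] = 0 is the target).

h = [5.5641, 0.0000, 5.1004, 6.2338, 5.1361]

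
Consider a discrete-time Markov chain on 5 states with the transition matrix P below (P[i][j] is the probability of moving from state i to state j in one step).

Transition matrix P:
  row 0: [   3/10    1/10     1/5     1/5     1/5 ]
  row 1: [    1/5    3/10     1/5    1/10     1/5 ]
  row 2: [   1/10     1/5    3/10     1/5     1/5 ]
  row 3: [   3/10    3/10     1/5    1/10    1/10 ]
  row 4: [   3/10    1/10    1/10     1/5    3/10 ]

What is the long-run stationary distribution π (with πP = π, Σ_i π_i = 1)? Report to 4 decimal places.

π = [0.2410, 0.1911, 0.1996, 0.1644, 0.2040]

Balance equations π_j = Σ_i π_i·P[i][j]:
  π_0 = 3/10·π_0 + 1/5·π_1 + 1/10·π_2 + 3/10·π_3 + 3/10·π_4
  π_1 = 1/10·π_0 + 3/10·π_1 + 1/5·π_2 + 3/10·π_3 + 1/10·π_4
  π_2 = 1/5·π_0 + 1/5·π_1 + 3/10·π_2 + 1/5·π_3 + 1/10·π_4
  π_3 = 1/5·π_0 + 1/10·π_1 + 1/5·π_2 + 1/10·π_3 + 1/5·π_4
  normalize: π_0 + π_1 + π_2 + π_3 + π_4 = 1
Solving the linear system gives exactly π = [1757/7291, 1393/7291, 1455/7291, 1199/7291, 1487/7291].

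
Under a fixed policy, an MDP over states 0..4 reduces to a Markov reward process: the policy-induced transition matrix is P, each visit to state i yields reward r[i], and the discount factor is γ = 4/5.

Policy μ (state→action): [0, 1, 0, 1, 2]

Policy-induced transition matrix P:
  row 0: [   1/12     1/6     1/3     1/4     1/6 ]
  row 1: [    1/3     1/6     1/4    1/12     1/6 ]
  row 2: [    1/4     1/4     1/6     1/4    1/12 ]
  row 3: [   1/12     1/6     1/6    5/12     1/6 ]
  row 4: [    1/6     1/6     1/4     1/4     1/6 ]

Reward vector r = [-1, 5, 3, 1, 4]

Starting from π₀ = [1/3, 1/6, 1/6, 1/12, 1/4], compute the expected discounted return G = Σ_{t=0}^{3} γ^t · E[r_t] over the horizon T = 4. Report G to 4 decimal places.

t=0: π = [0.3333, 0.1667, 0.1667, 0.0833, 0.2500], E[r] = 2.0833, γ^t·E[r] = 2.083333, running G = 2.083333
t=1: π = [0.1736, 0.1806, 0.2569, 0.2361, 0.1528], E[r] = 2.3472, γ^t·E[r] = 1.877778, running G = 3.961111
t=2: π = [0.1840, 0.1881, 0.2234, 0.2593, 0.1453], E[r] = 2.2668, γ^t·E[r] = 1.450741, running G = 5.411852
t=3: π = [0.1797, 0.1853, 0.2251, 0.2619, 0.1481], E[r] = 2.2761, γ^t·E[r] = 1.165383, running G = 6.577235

G = 6.5772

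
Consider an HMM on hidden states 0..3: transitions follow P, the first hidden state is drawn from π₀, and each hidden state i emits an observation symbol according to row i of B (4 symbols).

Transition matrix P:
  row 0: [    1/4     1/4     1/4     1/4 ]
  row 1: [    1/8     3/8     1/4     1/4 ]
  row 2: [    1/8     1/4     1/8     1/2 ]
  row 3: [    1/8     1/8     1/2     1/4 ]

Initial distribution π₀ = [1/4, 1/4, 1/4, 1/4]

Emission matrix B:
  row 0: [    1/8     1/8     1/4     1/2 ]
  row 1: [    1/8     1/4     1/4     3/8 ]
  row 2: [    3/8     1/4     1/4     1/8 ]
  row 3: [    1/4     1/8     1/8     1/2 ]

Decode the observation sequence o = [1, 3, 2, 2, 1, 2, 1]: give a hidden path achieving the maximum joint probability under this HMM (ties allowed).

path = [2, 3, 2, 3, 2, 3, 2]

t=0: δ = [3.125e-02, 6.250e-02, 6.250e-02, 3.125e-02]  (obs o_0=1)
t=1: δ = [3.906e-03, 8.789e-03, 1.953e-03, 1.562e-02]  ψ = [0, 1, 1, 2]  (obs o_1=3)
t=2: δ = [4.883e-04, 8.240e-04, 1.953e-03, 4.883e-04]  ψ = [3, 1, 3, 3]  (obs o_2=2)
t=3: δ = [6.104e-05, 1.221e-04, 6.104e-05, 1.221e-04]  ψ = [2, 2, 2, 2]  (obs o_3=2)
t=4: δ = [1.907e-06, 1.144e-05, 1.526e-05, 3.815e-06]  ψ = [0, 1, 3, 1]  (obs o_4=1)
t=5: δ = [4.768e-07, 1.073e-06, 7.153e-07, 9.537e-07]  ψ = [2, 1, 1, 2]  (obs o_5=2)
t=6: δ = [1.676e-08, 1.006e-07, 1.192e-07, 4.470e-08]  ψ = [1, 1, 3, 2]  (obs o_6=1)
backtrack: best end state = 2; path = [2, 3, 2, 3, 2, 3, 2]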